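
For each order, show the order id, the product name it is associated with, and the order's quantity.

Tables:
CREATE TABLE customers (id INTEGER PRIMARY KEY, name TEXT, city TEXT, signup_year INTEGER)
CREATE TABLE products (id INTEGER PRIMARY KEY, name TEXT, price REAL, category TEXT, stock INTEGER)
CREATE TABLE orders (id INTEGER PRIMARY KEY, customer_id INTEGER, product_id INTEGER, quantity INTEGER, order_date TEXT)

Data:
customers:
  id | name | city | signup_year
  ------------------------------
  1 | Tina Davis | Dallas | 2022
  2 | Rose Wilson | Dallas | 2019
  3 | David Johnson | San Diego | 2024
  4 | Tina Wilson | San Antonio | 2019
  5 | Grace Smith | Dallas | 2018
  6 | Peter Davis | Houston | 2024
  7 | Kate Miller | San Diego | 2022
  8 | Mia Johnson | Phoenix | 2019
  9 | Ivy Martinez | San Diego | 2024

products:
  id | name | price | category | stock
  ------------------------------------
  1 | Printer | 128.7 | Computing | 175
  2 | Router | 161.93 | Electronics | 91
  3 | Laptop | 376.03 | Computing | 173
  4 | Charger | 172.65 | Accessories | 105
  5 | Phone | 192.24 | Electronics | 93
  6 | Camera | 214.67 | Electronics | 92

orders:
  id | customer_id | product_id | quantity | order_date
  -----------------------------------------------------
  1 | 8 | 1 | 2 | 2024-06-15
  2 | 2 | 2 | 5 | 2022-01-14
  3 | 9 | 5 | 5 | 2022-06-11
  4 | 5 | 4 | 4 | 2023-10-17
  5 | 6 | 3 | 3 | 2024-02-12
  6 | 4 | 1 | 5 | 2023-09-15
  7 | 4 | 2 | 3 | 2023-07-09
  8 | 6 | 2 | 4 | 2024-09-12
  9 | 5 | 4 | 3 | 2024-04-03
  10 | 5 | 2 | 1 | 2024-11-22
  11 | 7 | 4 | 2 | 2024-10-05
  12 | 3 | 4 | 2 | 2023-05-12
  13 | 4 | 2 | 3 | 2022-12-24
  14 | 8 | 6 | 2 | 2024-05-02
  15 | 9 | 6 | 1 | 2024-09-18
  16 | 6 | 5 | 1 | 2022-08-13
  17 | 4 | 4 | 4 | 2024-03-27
SELECT c.id, p.name AS product, c.quantity FROM orders c JOIN products p ON c.product_id = p.id

Execution result:
id | product | quantity
1 | Printer | 2
2 | Router | 5
3 | Phone | 5
4 | Charger | 4
5 | Laptop | 3
6 | Printer | 5
7 | Router | 3
8 | Router | 4
9 | Charger | 3
10 | Router | 1
11 | Charger | 2
12 | Charger | 2
13 | Router | 3
14 | Camera | 2
15 | Camera | 1
16 | Phone | 1
17 | Charger | 4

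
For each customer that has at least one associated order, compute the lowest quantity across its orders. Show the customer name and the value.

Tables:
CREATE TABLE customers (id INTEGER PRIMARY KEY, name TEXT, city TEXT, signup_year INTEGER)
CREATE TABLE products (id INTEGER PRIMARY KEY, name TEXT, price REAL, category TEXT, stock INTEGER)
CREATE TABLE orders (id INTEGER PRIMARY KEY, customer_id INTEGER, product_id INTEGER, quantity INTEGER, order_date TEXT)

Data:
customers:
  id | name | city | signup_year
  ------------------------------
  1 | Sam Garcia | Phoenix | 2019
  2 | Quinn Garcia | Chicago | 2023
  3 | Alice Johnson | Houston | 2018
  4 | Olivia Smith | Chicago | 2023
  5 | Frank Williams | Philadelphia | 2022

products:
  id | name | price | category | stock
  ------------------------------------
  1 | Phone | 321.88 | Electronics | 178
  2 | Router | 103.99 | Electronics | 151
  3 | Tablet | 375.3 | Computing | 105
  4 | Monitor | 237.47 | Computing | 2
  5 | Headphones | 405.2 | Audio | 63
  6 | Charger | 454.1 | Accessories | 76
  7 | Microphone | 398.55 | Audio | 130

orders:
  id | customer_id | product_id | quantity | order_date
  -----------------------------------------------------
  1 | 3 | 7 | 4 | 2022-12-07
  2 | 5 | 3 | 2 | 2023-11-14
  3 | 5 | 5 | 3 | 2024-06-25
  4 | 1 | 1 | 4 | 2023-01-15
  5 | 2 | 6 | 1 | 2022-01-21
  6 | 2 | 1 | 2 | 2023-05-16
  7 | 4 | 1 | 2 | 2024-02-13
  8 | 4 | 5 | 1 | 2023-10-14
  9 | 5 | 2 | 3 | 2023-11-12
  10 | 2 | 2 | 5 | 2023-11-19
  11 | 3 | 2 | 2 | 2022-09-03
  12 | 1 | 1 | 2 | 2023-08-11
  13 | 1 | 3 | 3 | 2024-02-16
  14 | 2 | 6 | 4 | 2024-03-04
SELECT p.name, MIN(c.quantity) AS min_quantity FROM orders c JOIN customers p ON c.customer_id = p.id GROUP BY p.id, p.name

Execution result:
name | min_quantity
Sam Garcia | 2
Quinn Garcia | 1
Alice Johnson | 2
Olivia Smith | 1
Frank Williams | 2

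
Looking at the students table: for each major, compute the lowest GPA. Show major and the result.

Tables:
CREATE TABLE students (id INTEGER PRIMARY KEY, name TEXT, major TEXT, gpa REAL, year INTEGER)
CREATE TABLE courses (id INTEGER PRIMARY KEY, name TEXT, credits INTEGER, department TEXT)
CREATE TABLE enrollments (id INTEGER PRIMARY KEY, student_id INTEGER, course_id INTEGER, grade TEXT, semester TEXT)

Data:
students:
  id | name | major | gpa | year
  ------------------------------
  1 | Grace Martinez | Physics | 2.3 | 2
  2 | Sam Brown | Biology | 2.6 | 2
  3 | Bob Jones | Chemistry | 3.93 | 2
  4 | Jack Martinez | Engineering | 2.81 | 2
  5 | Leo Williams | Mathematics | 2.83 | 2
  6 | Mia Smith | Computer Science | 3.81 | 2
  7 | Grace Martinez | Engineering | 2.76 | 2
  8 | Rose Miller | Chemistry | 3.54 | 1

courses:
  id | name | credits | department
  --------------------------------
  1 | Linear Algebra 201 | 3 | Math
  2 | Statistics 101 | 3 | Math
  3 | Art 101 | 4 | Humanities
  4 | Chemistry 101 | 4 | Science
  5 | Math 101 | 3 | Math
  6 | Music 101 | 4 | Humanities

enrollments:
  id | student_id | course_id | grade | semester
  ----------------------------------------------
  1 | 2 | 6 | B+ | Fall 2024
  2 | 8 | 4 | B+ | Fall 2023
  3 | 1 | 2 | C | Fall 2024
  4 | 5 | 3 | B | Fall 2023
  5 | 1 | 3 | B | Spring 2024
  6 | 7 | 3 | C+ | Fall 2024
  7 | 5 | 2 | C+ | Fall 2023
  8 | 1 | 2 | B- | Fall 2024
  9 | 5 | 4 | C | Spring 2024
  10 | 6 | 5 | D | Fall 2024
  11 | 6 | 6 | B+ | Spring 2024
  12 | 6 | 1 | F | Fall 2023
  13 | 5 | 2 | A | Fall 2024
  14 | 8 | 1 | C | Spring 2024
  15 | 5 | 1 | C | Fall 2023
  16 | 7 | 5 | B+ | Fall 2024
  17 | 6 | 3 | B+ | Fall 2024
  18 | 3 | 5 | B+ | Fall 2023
SELECT major, MIN(gpa) AS min_gpa FROM students GROUP BY major

Execution result:
major | min_gpa
Biology | 2.60
Chemistry | 3.54
Computer Science | 3.81
Engineering | 2.76
Mathematics | 2.83
Physics | 2.30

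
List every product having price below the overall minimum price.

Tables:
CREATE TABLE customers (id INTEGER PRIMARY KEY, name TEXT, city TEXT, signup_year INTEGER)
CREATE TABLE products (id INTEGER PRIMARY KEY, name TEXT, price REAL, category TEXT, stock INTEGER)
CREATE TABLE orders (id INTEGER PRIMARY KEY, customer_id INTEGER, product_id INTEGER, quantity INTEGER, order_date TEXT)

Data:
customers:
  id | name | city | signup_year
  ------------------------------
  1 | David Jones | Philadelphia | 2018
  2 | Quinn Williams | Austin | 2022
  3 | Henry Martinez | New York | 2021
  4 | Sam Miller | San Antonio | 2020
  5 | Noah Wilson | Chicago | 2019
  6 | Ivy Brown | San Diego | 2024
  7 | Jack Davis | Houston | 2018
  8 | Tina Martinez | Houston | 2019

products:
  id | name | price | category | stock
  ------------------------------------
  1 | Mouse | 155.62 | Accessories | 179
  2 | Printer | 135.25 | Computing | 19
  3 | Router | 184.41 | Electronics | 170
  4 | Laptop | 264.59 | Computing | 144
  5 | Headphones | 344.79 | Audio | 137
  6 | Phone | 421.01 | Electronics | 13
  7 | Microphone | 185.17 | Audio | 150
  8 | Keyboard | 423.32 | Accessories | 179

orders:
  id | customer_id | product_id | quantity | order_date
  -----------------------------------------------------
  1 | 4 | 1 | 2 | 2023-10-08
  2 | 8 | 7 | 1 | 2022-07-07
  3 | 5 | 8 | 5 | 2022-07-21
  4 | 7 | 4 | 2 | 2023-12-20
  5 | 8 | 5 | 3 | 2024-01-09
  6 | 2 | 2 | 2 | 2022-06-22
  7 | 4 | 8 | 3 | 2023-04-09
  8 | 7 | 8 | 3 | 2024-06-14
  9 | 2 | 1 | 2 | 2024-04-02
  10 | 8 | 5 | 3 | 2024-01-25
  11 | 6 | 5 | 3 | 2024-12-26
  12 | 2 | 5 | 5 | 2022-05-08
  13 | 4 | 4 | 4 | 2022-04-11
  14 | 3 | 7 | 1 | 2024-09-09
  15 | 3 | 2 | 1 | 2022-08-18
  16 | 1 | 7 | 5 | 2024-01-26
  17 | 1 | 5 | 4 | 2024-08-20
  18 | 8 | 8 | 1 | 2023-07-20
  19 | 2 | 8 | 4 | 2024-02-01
SELECT name, price FROM products WHERE price < (SELECT MIN(price) FROM products)

Execution result:
(no rows)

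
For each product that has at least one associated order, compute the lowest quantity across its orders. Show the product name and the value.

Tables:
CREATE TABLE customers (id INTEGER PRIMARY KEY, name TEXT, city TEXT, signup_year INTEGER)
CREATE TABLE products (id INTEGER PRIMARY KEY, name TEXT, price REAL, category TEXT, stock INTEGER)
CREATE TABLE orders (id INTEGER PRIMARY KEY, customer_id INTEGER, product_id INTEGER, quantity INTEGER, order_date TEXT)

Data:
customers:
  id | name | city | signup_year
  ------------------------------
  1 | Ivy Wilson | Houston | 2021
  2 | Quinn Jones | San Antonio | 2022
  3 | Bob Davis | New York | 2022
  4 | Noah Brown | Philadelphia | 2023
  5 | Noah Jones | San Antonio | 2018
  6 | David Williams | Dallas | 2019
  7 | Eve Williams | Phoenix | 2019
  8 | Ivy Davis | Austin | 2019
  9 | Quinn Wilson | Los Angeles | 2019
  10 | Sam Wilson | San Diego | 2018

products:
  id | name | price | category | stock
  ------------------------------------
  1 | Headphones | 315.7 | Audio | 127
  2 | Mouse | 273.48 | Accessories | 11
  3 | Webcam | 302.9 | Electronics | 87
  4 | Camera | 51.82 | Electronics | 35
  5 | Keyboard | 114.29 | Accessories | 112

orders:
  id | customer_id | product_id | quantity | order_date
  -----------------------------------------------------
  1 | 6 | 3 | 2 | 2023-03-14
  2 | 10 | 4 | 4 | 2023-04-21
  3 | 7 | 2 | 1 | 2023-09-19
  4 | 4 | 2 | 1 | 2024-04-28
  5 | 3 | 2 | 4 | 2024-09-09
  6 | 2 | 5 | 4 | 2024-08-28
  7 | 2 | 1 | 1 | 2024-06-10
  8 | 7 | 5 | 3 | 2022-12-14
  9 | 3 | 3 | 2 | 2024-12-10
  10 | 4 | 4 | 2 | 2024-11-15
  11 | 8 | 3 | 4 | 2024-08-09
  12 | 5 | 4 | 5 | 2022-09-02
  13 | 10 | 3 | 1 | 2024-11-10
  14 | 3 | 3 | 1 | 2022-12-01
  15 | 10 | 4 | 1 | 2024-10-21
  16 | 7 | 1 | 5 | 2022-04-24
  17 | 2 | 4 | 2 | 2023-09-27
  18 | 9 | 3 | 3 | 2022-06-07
SELECT p.name, MIN(c.quantity) AS min_quantity FROM orders c JOIN products p ON c.product_id = p.id GROUP BY p.id, p.name

Execution result:
name | min_quantity
Headphones | 1
Mouse | 1
Webcam | 1
Camera | 1
Keyboard | 3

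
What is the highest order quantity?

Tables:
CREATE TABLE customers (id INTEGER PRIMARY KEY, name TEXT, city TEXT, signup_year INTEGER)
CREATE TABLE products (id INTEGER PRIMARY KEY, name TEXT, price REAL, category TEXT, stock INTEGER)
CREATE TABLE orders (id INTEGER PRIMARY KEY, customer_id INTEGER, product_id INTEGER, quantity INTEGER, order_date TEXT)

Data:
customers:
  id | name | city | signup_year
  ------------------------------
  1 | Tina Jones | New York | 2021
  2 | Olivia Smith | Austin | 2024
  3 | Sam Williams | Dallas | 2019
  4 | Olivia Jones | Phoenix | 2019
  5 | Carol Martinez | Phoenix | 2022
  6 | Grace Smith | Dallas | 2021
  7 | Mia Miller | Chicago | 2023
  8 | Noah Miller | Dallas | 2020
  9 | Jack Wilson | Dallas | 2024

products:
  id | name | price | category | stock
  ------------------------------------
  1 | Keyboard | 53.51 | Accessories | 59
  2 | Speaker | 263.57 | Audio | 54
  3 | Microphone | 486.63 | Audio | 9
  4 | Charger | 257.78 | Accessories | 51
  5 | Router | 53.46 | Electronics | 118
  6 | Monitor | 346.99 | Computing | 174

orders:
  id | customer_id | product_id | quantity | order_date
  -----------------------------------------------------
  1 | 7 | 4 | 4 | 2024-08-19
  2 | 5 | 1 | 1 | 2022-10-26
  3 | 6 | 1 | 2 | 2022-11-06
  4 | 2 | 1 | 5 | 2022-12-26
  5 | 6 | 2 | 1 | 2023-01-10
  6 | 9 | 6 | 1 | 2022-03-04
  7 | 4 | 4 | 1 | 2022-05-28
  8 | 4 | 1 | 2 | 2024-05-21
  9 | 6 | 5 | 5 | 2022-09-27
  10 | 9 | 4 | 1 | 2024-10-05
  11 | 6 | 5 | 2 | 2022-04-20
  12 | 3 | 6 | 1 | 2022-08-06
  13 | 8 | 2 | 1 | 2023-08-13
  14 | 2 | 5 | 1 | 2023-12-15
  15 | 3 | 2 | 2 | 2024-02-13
SELECT MAX(quantity) FROM orders

Execution result:
5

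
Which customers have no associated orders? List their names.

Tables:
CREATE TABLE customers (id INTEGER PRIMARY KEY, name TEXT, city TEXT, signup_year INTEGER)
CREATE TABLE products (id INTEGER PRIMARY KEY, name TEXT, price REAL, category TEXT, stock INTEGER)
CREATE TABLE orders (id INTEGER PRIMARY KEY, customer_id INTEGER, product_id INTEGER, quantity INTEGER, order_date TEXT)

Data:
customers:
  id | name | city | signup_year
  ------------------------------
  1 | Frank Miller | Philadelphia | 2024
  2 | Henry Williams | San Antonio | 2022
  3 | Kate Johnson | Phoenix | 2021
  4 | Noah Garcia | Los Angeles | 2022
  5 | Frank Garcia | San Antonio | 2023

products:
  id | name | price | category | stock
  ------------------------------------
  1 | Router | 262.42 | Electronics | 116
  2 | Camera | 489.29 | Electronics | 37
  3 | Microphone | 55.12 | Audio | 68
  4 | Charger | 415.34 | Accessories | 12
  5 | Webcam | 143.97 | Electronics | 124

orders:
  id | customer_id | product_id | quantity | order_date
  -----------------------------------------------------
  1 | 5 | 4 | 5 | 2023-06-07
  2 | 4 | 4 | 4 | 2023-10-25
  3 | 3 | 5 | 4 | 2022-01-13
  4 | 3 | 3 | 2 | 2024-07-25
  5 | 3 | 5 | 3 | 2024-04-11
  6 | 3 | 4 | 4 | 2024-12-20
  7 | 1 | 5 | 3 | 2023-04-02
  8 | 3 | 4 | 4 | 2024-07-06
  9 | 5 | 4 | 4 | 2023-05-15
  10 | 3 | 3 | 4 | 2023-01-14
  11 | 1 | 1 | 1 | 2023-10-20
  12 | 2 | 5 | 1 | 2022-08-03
SELECT p.name FROM customers p LEFT JOIN orders c ON c.customer_id = p.id WHERE c.id IS NULL

Execution result:
(no rows)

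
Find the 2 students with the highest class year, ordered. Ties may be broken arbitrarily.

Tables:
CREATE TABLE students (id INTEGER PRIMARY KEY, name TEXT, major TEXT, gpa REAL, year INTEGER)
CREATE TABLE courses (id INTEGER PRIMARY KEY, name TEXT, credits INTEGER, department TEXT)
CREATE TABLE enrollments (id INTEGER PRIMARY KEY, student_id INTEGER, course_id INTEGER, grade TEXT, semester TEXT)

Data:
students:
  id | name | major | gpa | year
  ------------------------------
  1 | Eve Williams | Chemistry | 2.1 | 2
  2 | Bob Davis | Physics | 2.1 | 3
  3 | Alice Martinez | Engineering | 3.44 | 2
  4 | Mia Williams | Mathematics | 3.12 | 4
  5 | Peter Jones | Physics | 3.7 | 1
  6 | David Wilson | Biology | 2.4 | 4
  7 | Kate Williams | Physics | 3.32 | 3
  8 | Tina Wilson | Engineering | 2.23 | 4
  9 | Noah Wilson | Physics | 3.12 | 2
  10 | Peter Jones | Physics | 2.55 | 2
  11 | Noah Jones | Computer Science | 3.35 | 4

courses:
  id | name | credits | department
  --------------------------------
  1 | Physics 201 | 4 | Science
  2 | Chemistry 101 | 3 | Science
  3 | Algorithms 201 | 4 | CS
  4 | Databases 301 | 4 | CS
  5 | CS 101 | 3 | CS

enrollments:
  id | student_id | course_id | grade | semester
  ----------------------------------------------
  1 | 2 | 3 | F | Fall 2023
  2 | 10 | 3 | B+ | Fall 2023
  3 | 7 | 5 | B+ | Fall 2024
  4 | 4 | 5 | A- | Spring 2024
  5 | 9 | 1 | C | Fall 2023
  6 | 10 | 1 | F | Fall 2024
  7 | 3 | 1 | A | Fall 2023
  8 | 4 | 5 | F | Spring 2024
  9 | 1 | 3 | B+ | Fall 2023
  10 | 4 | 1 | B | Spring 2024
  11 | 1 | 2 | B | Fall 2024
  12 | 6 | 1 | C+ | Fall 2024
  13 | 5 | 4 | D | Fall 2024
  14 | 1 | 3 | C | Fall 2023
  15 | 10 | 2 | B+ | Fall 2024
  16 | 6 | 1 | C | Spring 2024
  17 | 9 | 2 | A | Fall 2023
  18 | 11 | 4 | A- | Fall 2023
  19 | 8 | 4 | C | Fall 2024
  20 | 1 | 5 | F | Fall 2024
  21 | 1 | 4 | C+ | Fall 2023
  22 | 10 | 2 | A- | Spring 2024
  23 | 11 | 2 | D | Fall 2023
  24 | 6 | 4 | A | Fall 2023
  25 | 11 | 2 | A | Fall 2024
SELECT name, year FROM students ORDER BY year DESC LIMIT 2

Execution result:
name | year
Mia Williams | 4
David Wilson | 4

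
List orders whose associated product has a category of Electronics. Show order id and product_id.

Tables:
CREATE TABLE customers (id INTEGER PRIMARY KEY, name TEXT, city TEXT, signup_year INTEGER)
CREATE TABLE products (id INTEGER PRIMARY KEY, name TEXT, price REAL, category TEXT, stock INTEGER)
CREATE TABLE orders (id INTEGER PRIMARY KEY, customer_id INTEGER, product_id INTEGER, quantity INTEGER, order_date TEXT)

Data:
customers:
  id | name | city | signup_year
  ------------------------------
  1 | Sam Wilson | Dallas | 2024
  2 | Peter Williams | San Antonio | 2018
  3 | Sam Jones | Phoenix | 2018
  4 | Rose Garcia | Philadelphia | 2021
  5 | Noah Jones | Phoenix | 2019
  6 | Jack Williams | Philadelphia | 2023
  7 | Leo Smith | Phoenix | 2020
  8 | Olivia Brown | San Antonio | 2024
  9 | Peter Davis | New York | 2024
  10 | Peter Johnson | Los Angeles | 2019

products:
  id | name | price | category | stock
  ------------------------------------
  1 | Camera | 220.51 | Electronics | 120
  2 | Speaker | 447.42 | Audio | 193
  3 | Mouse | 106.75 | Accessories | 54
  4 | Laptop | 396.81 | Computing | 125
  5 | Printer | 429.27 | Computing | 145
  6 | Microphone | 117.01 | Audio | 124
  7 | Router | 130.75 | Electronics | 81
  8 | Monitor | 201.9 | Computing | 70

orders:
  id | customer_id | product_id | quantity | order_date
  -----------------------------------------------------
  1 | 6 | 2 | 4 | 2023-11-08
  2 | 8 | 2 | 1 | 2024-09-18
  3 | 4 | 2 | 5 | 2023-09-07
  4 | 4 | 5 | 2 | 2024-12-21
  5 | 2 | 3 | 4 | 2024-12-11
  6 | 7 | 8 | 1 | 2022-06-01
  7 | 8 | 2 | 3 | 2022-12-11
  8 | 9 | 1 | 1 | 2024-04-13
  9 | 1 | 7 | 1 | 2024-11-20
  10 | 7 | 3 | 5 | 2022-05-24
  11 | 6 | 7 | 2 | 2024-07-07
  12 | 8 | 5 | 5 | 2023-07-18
SELECT id, product_id FROM orders WHERE product_id IN (SELECT id FROM products WHERE category = 'Electronics')

Execution result:
id | product_id
8 | 1
9 | 7
11 | 7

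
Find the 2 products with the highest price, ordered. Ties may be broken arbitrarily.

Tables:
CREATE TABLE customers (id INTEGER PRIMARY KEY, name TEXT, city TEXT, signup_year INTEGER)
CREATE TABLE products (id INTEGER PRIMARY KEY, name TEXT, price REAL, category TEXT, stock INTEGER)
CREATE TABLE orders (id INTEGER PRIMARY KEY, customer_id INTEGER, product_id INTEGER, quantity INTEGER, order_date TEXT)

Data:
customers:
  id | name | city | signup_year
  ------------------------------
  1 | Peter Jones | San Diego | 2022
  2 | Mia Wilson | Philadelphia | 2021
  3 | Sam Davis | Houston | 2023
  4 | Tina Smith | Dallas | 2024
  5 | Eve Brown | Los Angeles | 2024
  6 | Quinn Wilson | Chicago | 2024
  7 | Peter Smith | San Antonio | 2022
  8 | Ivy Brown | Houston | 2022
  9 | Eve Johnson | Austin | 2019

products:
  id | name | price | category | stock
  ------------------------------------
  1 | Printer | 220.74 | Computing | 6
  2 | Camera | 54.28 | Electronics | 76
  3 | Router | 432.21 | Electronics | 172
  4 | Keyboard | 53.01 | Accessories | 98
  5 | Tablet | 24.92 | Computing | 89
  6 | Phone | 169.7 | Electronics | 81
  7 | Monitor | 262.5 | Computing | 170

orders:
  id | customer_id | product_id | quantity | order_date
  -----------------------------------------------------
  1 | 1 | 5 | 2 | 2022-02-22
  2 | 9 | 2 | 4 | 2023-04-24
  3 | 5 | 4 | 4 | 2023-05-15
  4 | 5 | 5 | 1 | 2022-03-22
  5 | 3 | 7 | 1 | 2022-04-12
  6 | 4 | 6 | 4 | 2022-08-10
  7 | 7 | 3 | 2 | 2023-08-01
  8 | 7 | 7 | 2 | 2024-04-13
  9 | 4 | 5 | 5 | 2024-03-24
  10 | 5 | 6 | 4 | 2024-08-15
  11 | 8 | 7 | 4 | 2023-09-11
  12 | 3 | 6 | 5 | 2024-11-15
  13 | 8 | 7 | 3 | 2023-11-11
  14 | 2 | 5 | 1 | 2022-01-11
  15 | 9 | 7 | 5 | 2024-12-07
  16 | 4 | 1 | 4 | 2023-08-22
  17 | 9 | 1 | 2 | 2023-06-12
SELECT name, price FROM products ORDER BY price DESC LIMIT 2

Execution result:
name | price
Router | 432.21
Monitor | 262.50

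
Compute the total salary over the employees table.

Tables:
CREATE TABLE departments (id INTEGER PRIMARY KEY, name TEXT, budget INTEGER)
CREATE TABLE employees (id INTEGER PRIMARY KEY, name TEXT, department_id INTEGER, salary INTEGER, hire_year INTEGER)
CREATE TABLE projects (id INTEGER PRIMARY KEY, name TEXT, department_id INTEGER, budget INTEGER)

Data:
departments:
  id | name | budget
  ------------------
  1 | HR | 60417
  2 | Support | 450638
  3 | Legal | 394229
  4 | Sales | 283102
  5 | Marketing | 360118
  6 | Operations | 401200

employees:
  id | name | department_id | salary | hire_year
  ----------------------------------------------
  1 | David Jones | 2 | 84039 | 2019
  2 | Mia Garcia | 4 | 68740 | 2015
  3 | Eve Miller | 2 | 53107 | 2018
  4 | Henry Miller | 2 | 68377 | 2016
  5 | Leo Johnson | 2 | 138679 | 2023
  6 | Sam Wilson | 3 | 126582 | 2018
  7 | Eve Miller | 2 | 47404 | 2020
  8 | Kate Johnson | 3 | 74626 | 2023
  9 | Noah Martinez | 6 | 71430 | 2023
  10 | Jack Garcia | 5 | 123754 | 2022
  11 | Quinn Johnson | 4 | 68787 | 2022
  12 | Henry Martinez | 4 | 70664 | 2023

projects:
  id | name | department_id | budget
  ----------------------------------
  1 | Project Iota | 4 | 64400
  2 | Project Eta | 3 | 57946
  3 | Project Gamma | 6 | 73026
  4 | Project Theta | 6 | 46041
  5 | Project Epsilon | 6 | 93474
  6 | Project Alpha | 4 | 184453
SELECT SUM(salary) FROM employees

Execution result:
996189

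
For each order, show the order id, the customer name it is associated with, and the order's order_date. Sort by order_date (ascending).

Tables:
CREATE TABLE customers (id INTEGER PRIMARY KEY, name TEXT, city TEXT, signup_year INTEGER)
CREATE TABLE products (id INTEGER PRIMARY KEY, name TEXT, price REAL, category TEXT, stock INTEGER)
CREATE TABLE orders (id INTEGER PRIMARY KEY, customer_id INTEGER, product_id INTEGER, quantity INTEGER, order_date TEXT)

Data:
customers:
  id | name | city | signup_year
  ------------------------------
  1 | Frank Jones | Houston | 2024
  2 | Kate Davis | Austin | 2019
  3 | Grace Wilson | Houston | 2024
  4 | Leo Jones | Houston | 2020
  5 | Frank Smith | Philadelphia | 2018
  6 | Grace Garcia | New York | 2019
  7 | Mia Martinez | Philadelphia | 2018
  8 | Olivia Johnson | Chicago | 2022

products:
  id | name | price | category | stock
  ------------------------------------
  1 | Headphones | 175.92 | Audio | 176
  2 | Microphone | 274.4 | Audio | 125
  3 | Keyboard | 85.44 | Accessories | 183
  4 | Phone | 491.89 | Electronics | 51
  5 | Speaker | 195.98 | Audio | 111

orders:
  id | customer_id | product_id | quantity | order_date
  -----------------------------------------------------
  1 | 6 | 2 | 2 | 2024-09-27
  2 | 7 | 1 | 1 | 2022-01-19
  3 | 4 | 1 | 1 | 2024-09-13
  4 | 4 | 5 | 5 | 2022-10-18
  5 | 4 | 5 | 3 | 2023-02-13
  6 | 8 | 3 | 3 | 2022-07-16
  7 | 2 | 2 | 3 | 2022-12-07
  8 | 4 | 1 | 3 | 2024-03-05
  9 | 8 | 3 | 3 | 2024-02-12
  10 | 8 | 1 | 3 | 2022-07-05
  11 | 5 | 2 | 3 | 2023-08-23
SELECT c.id, p.name AS customer, c.order_date FROM orders c JOIN customers p ON c.customer_id = p.id ORDER BY c.order_date ASC

Execution result:
id | customer | order_date
2 | Mia Martinez | 2022-01-19
10 | Olivia Johnson | 2022-07-05
6 | Olivia Johnson | 2022-07-16
4 | Leo Jones | 2022-10-18
7 | Kate Davis | 2022-12-07
5 | Leo Jones | 2023-02-13
11 | Frank Smith | 2023-08-23
9 | Olivia Johnson | 2024-02-12
8 | Leo Jones | 2024-03-05
3 | Leo Jones | 2024-09-13
1 | Grace Garcia | 2024-09-27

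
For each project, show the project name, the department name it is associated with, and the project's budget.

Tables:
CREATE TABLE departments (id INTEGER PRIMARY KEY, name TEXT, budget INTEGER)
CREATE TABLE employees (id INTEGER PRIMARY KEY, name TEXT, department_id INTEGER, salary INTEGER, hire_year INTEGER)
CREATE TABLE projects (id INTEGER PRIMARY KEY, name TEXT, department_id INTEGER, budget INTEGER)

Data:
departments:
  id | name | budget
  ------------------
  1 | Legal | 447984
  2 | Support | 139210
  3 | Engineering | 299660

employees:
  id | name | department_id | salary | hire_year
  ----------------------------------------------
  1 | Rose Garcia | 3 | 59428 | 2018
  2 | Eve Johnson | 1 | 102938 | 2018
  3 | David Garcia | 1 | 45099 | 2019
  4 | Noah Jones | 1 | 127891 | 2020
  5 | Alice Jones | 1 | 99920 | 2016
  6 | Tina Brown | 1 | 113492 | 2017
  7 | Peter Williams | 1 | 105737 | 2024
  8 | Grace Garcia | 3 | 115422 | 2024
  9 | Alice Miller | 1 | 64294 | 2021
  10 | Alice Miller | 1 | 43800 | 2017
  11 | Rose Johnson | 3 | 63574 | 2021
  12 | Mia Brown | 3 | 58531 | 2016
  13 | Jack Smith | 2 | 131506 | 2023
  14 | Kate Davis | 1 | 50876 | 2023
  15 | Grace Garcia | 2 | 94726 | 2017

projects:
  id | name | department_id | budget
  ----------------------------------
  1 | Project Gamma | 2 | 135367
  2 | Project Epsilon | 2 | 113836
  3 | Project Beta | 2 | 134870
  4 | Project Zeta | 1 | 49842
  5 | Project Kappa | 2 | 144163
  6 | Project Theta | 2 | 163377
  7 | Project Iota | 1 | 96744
SELECT c.name, p.name AS department, c.budget FROM projects c JOIN departments p ON c.department_id = p.id

Execution result:
name | department | budget
Project Gamma | Support | 135367
Project Epsilon | Support | 113836
Project Beta | Support | 134870
Project Zeta | Legal | 49842
Project Kappa | Support | 144163
Project Theta | Support | 163377
Project Iota | Legal | 96744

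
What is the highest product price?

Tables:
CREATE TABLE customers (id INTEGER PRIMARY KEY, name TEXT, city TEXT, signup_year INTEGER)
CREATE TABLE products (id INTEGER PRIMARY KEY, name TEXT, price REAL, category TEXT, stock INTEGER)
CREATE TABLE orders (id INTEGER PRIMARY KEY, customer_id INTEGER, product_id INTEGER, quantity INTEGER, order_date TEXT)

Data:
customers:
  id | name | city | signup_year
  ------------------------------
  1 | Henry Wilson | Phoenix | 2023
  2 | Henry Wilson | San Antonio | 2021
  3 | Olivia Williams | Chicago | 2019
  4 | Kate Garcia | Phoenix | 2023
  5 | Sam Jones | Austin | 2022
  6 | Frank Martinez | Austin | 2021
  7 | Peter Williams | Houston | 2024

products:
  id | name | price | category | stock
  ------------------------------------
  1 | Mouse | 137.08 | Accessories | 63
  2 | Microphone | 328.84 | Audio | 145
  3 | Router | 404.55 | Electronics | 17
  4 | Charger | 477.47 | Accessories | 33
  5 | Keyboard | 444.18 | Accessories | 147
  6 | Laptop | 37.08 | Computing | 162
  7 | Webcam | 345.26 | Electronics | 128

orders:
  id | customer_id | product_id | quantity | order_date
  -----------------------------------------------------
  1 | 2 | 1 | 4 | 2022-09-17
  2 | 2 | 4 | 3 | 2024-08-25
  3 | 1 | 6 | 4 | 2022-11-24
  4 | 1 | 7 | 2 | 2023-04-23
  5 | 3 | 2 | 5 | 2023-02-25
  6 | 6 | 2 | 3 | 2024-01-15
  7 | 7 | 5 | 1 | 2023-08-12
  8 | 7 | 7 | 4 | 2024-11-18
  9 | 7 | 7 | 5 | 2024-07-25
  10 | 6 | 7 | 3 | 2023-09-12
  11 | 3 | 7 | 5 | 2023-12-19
SELECT MAX(price) FROM products

Execution result:
477.47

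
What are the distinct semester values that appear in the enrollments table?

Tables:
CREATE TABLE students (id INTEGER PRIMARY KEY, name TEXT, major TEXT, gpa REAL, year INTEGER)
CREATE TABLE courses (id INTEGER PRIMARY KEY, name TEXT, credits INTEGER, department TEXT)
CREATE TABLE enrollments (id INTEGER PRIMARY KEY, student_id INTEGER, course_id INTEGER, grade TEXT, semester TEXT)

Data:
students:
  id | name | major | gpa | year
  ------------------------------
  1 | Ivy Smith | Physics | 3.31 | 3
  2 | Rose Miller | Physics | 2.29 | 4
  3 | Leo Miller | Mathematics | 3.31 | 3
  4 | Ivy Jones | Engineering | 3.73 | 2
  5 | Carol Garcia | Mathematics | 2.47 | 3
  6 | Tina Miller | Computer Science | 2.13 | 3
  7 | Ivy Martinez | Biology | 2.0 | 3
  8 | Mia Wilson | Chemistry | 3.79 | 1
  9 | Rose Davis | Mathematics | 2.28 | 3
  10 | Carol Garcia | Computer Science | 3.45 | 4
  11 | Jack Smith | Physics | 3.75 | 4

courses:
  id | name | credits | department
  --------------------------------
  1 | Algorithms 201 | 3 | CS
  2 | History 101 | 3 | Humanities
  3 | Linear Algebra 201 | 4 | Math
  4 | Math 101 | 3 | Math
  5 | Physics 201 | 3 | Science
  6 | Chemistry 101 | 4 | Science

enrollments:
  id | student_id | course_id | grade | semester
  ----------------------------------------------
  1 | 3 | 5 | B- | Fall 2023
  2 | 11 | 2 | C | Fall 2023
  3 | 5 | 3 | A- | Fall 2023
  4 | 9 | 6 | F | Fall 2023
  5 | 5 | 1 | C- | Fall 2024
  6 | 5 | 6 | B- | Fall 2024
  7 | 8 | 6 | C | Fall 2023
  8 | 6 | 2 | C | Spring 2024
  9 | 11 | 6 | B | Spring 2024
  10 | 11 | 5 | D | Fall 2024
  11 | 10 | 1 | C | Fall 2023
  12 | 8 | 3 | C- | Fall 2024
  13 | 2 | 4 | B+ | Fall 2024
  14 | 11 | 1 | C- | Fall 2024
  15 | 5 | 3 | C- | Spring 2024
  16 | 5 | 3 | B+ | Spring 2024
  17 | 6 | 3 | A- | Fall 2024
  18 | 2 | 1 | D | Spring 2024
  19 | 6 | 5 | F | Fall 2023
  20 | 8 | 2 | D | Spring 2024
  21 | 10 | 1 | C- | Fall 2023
SELECT DISTINCT semester FROM enrollments

Execution result:
semester
Fall 2023
Fall 2024
Spring 2024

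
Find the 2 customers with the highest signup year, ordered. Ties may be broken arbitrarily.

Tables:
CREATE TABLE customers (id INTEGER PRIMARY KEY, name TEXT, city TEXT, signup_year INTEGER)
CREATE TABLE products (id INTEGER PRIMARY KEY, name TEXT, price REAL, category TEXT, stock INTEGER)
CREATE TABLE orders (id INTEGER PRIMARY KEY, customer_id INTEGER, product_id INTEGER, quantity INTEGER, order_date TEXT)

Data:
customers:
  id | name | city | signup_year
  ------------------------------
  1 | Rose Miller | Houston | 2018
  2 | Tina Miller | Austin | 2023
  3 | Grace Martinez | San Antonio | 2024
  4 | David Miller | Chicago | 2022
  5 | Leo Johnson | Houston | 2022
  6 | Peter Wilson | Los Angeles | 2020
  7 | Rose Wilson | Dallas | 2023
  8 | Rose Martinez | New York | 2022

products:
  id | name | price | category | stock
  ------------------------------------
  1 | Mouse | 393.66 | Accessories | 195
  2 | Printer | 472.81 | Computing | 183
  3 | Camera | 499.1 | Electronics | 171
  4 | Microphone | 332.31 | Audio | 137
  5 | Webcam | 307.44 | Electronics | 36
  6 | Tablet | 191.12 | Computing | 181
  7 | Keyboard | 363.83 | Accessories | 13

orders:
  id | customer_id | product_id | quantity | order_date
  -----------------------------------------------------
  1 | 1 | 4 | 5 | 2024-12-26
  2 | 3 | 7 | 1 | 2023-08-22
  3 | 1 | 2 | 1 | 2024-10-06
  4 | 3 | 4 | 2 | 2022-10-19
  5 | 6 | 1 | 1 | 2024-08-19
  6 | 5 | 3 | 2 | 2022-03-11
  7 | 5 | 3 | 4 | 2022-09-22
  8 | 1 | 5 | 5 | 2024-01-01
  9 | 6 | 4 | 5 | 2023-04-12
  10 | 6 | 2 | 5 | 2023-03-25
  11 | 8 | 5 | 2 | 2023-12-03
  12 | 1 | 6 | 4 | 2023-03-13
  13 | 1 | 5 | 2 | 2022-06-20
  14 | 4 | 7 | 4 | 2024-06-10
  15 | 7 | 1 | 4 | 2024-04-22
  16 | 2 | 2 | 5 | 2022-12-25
SELECT name, signup_year FROM customers ORDER BY signup_year DESC LIMIT 2

Execution result:
name | signup_year
Grace Martinez | 2024
Tina Miller | 2023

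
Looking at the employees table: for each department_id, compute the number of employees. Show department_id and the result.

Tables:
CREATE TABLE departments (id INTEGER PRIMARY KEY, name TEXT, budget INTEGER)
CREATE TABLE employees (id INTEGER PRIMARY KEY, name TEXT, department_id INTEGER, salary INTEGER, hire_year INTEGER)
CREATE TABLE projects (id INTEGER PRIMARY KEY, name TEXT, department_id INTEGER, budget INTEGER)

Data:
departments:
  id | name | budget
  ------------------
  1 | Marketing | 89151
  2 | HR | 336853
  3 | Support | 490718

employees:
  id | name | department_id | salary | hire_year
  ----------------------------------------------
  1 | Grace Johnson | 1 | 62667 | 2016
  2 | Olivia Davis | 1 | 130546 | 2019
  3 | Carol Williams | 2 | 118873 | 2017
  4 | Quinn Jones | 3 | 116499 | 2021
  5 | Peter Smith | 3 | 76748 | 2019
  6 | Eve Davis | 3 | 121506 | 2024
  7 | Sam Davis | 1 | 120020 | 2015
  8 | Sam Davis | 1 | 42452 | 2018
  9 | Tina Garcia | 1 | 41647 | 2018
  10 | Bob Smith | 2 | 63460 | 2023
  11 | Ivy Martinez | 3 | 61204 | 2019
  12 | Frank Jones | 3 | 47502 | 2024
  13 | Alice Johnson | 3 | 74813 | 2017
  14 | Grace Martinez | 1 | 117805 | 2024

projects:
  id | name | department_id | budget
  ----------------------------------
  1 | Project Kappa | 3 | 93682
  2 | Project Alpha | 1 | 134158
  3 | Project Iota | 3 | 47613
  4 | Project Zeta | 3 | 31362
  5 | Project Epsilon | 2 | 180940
SELECT department_id, COUNT(*) AS n FROM employees GROUP BY department_id

Execution result:
department_id | n
1 | 6
2 | 2
3 | 6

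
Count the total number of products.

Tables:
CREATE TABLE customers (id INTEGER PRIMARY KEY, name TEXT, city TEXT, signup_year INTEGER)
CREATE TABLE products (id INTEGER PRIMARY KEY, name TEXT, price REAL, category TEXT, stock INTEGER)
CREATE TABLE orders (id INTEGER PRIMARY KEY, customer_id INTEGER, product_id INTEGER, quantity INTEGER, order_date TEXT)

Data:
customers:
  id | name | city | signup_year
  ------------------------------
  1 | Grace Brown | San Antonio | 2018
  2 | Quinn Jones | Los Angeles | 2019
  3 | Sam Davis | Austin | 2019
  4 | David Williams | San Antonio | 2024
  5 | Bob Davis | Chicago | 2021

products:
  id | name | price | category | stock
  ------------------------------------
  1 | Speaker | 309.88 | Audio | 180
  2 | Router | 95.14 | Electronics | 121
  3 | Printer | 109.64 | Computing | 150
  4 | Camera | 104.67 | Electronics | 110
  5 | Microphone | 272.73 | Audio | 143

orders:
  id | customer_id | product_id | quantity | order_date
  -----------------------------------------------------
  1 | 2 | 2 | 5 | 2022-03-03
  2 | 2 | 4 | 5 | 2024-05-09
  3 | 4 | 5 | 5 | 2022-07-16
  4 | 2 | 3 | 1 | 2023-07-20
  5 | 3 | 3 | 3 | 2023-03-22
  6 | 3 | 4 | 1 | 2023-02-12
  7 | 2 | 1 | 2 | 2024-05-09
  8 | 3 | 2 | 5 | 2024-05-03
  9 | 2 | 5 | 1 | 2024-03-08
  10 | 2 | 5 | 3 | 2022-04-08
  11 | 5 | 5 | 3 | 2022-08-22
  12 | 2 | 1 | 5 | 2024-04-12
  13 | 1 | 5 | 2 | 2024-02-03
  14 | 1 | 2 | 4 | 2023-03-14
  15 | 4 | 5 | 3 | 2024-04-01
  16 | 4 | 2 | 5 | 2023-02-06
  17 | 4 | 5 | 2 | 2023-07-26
SELECT COUNT(*) FROM products

Execution result:
5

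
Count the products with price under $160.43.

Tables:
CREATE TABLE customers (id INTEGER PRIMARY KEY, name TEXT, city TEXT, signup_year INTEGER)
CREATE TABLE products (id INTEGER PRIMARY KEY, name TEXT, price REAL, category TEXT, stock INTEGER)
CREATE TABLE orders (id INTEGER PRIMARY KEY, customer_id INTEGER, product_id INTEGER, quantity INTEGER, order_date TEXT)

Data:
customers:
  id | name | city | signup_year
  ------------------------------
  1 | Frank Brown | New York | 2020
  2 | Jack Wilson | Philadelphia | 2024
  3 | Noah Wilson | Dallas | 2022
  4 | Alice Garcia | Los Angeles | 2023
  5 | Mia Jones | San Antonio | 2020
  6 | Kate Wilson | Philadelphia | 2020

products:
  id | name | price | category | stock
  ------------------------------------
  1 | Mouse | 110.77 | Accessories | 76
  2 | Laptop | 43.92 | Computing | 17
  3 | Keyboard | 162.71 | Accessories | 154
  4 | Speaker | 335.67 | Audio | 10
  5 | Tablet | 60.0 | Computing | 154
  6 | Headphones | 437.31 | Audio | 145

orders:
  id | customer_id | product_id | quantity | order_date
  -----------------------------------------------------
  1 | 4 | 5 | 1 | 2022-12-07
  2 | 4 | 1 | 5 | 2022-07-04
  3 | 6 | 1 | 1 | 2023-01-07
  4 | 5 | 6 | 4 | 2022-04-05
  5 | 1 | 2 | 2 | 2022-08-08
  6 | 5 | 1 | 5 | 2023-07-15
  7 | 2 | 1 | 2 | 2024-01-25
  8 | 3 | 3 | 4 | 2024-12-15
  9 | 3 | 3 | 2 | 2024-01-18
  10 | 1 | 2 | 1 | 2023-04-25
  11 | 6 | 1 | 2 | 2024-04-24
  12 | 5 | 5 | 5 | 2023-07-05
SELECT COUNT(*) FROM products WHERE price < 160.43

Execution result:
3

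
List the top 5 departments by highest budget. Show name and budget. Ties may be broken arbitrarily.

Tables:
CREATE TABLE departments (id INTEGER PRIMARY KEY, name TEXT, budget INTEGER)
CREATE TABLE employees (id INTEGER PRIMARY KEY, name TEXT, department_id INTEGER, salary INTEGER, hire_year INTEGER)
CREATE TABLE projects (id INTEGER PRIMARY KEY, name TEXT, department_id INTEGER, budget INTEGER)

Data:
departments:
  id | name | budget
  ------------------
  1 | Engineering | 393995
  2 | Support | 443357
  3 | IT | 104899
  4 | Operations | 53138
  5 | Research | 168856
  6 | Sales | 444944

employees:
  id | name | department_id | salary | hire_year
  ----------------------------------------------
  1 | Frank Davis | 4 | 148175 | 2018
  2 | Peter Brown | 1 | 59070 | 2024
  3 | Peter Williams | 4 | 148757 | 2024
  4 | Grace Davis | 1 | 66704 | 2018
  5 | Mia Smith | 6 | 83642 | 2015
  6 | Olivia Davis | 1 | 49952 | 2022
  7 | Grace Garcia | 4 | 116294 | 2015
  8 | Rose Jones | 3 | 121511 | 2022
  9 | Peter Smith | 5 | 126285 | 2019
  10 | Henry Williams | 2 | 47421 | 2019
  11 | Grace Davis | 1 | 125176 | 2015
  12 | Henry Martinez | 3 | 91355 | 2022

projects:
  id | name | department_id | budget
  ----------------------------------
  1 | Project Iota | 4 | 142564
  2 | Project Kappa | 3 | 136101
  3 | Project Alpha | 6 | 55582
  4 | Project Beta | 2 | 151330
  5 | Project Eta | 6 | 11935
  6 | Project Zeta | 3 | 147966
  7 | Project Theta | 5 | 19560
SELECT name, budget FROM departments ORDER BY budget DESC LIMIT 5

Execution result:
name | budget
Sales | 444944
Support | 443357
Engineering | 393995
Research | 168856
IT | 104899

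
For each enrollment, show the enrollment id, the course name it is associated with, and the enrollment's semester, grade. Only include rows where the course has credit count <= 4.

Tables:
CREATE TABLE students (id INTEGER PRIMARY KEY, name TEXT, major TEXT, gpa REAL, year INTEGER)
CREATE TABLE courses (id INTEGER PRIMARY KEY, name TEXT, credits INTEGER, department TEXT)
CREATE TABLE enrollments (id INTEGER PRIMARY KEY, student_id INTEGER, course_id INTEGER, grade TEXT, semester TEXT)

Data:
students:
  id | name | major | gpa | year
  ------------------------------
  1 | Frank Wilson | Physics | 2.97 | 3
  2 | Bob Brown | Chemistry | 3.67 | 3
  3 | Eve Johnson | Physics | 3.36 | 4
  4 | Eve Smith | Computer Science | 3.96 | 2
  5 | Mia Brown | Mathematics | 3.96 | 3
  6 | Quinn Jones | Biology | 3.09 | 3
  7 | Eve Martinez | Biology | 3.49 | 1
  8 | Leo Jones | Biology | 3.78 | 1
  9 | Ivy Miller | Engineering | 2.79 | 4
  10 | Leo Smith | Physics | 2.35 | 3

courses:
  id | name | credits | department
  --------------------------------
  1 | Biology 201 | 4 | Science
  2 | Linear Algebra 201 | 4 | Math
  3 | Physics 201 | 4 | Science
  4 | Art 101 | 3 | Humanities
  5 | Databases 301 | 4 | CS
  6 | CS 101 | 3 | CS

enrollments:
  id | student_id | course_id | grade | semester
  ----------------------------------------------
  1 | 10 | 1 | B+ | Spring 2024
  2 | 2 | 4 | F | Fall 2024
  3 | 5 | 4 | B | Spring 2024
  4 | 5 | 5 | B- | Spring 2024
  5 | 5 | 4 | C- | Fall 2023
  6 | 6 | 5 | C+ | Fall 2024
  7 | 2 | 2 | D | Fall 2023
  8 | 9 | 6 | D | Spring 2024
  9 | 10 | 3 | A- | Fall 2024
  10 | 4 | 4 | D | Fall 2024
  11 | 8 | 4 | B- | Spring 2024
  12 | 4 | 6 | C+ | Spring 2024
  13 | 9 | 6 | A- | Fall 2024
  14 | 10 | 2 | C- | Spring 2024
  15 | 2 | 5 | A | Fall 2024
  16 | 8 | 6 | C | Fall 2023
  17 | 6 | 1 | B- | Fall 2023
SELECT c.id, p.name AS course, c.semester, c.grade FROM enrollments c JOIN courses p ON c.course_id = p.id WHERE p.credits <= 4

Execution result:
id | course | semester | grade
1 | Biology 201 | Spring 2024 | B+
2 | Art 101 | Fall 2024 | F
3 | Art 101 | Spring 2024 | B
4 | Databases 301 | Spring 2024 | B-
5 | Art 101 | Fall 2023 | C-
6 | Databases 301 | Fall 2024 | C+
7 | Linear Algebra 201 | Fall 2023 | D
8 | CS 101 | Spring 2024 | D
9 | Physics 201 | Fall 2024 | A-
10 | Art 101 | Fall 2024 | D
11 | Art 101 | Spring 2024 | B-
12 | CS 101 | Spring 2024 | C+
13 | CS 101 | Fall 2024 | A-
14 | Linear Algebra 201 | Spring 2024 | C-
15 | Databases 301 | Fall 2024 | A
16 | CS 101 | Fall 2023 | C
17 | Biology 201 | Fall 2023 | B-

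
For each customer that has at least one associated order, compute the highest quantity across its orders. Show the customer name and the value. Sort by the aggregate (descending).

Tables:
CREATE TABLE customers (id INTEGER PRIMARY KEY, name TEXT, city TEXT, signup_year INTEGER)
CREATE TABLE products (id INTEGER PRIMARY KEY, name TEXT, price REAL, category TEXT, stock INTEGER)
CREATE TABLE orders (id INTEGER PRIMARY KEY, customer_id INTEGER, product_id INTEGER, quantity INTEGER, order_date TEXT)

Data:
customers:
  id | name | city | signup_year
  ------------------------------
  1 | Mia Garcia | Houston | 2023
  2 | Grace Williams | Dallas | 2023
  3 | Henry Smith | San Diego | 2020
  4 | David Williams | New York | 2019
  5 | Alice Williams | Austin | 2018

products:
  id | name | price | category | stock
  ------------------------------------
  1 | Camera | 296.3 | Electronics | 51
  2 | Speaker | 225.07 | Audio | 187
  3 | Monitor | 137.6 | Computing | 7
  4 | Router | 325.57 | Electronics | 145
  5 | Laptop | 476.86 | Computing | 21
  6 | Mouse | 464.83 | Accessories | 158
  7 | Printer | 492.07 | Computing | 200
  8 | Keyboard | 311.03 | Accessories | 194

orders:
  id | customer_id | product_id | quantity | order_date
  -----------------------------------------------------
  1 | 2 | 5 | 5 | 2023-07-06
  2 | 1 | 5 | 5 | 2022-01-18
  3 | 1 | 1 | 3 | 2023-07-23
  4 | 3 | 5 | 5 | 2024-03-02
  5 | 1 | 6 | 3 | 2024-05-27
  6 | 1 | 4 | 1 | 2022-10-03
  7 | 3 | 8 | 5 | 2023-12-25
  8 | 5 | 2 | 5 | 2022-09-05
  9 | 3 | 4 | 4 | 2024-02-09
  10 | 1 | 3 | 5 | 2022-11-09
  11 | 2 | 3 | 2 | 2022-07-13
SELECT p.name, MAX(c.quantity) AS max_quantity FROM orders c JOIN customers p ON c.customer_id = p.id GROUP BY p.id, p.name ORDER BY max_quantity DESC

Execution result:
name | max_quantity
Mia Garcia | 5
Grace Williams | 5
Henry Smith | 5
Alice Williams | 5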